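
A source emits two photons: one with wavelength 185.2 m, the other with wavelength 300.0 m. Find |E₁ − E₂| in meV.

2.56e-6 meV

Using E = hc/λ: E₁ = 1.0726e-27 J, E₂ = 6.6215e-28 J.
|ΔE| = |1.0726e-27 − 6.6215e-28| = 4.10e-28 J = 2.56e-6 meV.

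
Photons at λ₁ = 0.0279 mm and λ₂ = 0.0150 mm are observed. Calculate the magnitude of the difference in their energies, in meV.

Using E = hc/λ: E₁ = 7.120e-21 J, E₂ = 1.324e-20 J.
|ΔE| = |7.120e-21 − 1.324e-20| = 6.12e-21 J = 38.2 meV.

38.2 meV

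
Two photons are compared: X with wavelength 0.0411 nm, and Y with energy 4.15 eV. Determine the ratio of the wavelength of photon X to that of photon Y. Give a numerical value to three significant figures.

λ_X = 4.110 × 10^-11 m (from wavelength = 0.0411 nm, via λ given directly).
λ_Y = 2.988 × 10^-7 m (from energy = 4.15 eV, via λ = hc/E).
Ratio = 4.110 × 10^-11 / 2.988 × 10^-7 = 1.38 × 10^-4.

1.38 × 10^-4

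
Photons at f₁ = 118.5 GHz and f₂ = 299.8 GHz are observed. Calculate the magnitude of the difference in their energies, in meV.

Using E = hf: E₁ = 7.8519e-23 J, E₂ = 1.9865e-22 J.
|ΔE| = |7.8519e-23 − 1.9865e-22| = 1.20e-22 J = 0.750 meV.

0.750 meV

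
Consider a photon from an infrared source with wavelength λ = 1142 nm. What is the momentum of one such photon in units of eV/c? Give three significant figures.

1.09 eV/c

Use h = 6.62607015·10^-34 J·s, c = 2.99792458·10^8 m/s, 1 eV = 1.602176634·10^-19 J.
Convert to SI: λ = 1142 nm = 1.142·10^-6 m.
The photon relation is p = h/λ, giving p = 5.802·10^-28 kg·m/s.
Converting to eV/c: p = 1.086 eV/c ≈ 1.09 eV/c.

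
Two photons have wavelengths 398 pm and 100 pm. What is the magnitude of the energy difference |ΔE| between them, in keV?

Using E = hc/λ: E₁ = 4.991e-16 J, E₂ = 1.986e-15 J.
|ΔE| = |4.991e-16 − 1.986e-15| = 1.49e-15 J = 9.28 keV.

9.28 keV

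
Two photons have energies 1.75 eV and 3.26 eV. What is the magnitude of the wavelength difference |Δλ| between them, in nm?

Using λ = hc/E: λ₁ = 7.085e-7 m, λ₂ = 3.803e-7 m.
|Δλ| = |7.085e-7 − 3.803e-7| = 3.28e-7 m = 328 nm.

328 nm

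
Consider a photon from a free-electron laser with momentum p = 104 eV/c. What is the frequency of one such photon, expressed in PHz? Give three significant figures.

Use h = 6.62607015e-34 J·s, c = 2.99792458e8 m/s, 1 eV = 1.602176634e-19 J.
In SI units: p = 104 eV/c = 5.5581e-26 kg·m/s.
Apply f = pc/h: f = 2.515e16 Hz.
Converting to PHz: f = 25.15 PHz ≈ 25.1 PHz.

25.1 PHz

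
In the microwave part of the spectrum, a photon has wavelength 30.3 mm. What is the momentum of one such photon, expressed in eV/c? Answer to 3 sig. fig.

4.09e-5 eV/c

First convert: λ = 30.3 mm = 0.0303 m.
Apply p = h/λ: p = 2.187e-32 kg·m/s.
Converting to eV/c: p = 4.092e-5 eV/c ≈ 4.09e-5 eV/c.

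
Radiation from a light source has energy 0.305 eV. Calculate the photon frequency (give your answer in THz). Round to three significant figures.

73.7 THz

(h = 6.62607015e-34 J·s, 1 eV = 1.602176634e-19 J.)
In SI units: E = 0.305 eV = 4.8866e-20 J.
The photon relation is f = E/h, giving f = 7.375e13 Hz.
Converting to THz: f = 73.75 THz ≈ 73.7 THz.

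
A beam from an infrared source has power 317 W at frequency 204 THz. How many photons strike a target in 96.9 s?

Total energy: E_total = P·t = 317 × 96.9 = 30720 J.
Per-photon energy: E = 1.352e-19 J.
N = E_total / E_photon = 2.27e23.

2.27e23 photons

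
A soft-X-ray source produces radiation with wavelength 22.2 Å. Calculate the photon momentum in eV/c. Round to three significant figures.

First convert: λ = 22.2 Å = 2.22e-9 m.
Apply p = h/λ: p = 2.985e-25 kg·m/s.
Converting to eV/c: p = 558.5 eV/c ≈ 558 eV/c.

558 eV/c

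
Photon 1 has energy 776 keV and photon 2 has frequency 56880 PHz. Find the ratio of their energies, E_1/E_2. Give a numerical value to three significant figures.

E_1 = 1.243 × 10^-13 J (from energy = 776 keV, via E given directly).
E_2 = 3.769 × 10^-14 J (from frequency = 56880 PHz, via E = hf).
Ratio = 1.243 × 10^-13 / 3.769 × 10^-14 = 3.30.

3.30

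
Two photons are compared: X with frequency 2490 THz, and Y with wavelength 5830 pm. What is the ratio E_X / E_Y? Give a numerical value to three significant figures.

E_X = 1.650·10^-18 J (from frequency = 2490 THz, via E = hf).
E_Y = 3.407·10^-17 J (from wavelength = 5830 pm, via E = hc/λ).
Ratio = 1.650·10^-18 / 3.407·10^-17 = 0.0484.

0.0484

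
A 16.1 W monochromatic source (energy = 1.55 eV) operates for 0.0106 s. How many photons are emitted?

6.87·10^17 photons

Total energy: E_total = P·t = 16.1 × 0.0106 = 0.1707 J.
Per-photon energy: E = 2.483·10^-19 J.
N = E_total / E_photon = 6.87·10^17.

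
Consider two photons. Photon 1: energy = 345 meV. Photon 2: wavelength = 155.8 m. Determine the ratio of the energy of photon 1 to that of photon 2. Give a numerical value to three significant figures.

4.34 × 10^7

E_1 = 5.528 × 10^-20 J (from energy = 345 meV, via E given directly).
E_2 = 1.275 × 10^-27 J (from wavelength = 155.8 m, via E = hc/λ).
Ratio = 5.528 × 10^-20 / 1.275 × 10^-27 = 4.34 × 10^7.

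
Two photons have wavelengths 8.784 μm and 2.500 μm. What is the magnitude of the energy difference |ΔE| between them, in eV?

Using E = hc/λ: E₁ = 2.2614·10^-20 J, E₂ = 7.9458·10^-20 J.
|ΔE| = |2.2614·10^-20 − 7.9458·10^-20| = 5.68·10^-20 J = 0.355 eV.

0.355 eV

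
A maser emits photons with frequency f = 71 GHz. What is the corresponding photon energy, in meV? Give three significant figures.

0.294 meV

First convert: f = 71 GHz = 7.1 × 10^10 Hz.
The photon relation is E = hf, giving E = 4.705 × 10^-23 J.
Converting to meV: E = 0.2936 meV ≈ 0.294 meV.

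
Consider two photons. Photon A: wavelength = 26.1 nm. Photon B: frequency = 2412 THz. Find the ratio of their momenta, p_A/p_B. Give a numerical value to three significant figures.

p_A = 2.539 × 10^-26 kg·m/s (from wavelength = 26.1 nm, via p = h/λ).
p_B = 5.331 × 10^-27 kg·m/s (from frequency = 2412 THz, via p = hf/c).
Ratio = 2.539 × 10^-26 / 5.331 × 10^-27 = 4.76.

4.76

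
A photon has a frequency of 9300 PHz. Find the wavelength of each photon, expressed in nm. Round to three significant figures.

In SI units: f = 9300 PHz = 9.3 × 10^18 Hz.
Since λ = c/f for a photon, λ = 3.224 × 10^-11 m.
Converting to nm: λ = 0.03224 nm ≈ 0.0322 nm.

0.0322 nm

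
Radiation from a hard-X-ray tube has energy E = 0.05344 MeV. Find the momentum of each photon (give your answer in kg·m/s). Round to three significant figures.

(c = 2.99792458e8 m/s, 1 eV = 1.602176634e-19 J.)
In SI units: E = 0.05344 MeV = 8.5620e-15 J.
Since p = E/c for a photon, p = 2.856e-23 kg·m/s.
So p ≈ 2.86e-23 kg·m/s.

2.86e-23 kg·m/s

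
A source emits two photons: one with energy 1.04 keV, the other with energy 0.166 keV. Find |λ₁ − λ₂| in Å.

Using λ = hc/E: λ₁ = 1.192 × 10^-9 m, λ₂ = 7.469 × 10^-9 m.
|Δλ| = |1.192 × 10^-9 − 7.469 × 10^-9| = 6.28 × 10^-9 m = 62.8 Å.

62.8 Å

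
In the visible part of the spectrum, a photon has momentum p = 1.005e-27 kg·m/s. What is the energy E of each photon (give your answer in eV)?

1.88 eV

Apply E = pc: E = 3.013e-19 J.
Converting to eV: E = 1.881 eV ≈ 1.88 eV.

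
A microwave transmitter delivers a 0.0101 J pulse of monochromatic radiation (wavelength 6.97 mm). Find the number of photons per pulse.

Per-photon energy: E = 2.850·10^-23 J (from wavelength = 6.97 mm).
N = E_total / E_photon = 0.0101 J / 2.850·10^-23 J = 3.54·10^20.

3.54·10^20 photons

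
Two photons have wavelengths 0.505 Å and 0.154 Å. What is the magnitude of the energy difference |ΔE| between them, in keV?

Using E = hc/λ: E₁ = 3.934 × 10^-15 J, E₂ = 1.290 × 10^-14 J.
|ΔE| = |3.934 × 10^-15 − 1.290 × 10^-14| = 8.97 × 10^-15 J = 56.0 keV.

56.0 keV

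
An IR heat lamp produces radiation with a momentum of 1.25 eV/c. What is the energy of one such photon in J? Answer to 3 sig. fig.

Take c = 2.99792458 × 10^8 m/s, 1 eV = 1.602176634 × 10^-19 J.
First convert: p = 1.25 eV/c = 6.6804 × 10^-28 kg·m/s.
The photon relation is E = pc, giving E = 2.003 × 10^-19 J.
So E ≈ 2.00 × 10^-19 J.

2.00 × 10^-19 J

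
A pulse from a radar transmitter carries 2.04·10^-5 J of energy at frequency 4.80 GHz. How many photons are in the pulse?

Per-photon energy: E = 3.181·10^-24 J (from frequency = 4.80 GHz).
N = E_total / E_photon = 2.04·10^-5 J / 3.181·10^-24 J = 6.41·10^18.

6.41·10^18 photons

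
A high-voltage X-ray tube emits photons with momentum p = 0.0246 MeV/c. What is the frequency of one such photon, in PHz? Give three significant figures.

In SI units: p = 0.0246 MeV/c = 1.3147e-23 kg·m/s.
Since f = pc/h for a photon, f = 5.948e18 Hz.
Converting to PHz: f = 5948 PHz ≈ 5950 PHz.

5950 PHz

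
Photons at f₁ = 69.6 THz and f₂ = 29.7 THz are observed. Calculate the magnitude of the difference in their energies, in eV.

Using E = hf: E₁ = 4.612e-20 J, E₂ = 1.968e-20 J.
|ΔE| = |4.612e-20 − 1.968e-20| = 2.64e-20 J = 0.165 eV.

0.165 eV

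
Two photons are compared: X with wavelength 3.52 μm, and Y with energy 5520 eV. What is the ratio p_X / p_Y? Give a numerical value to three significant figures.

6.38e-5

p_X = 1.882e-28 kg·m/s (from wavelength = 3.52 μm, via p = h/λ).
p_Y = 2.950e-24 kg·m/s (from energy = 5520 eV, via p = E/c).
Ratio = 1.882e-28 / 2.950e-24 = 6.38e-5.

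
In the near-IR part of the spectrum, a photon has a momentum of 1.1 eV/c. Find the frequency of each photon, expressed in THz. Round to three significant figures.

266 THz

Take h = 6.62607015e-34 J·s, c = 2.99792458e8 m/s, 1 eV = 1.602176634e-19 J.
In SI units: p = 1.1 eV/c = 5.8787e-28 kg·m/s.
For a photon f = pc/h, so f = 2.660e14 Hz.
Converting to THz: f = 266.0 THz ≈ 266 THz.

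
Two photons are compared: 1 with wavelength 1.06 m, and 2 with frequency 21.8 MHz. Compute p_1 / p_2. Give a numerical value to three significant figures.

13.0

p_1 = 6.251 × 10^-34 kg·m/s (from wavelength = 1.06 m, via p = h/λ).
p_2 = 4.818 × 10^-35 kg·m/s (from frequency = 21.8 MHz, via p = hf/c).
Ratio = 6.251 × 10^-34 / 4.818 × 10^-35 = 13.0.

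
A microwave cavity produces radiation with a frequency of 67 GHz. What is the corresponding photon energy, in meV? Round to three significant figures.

Take h = 6.62607015 × 10^-34 J·s, 1 eV = 1.602176634 × 10^-19 J.
Convert to SI: f = 67 GHz = 6.7 × 10^10 Hz.
For a photon E = hf, so E = 4.439 × 10^-23 J.
Converting to meV: E = 0.2771 meV ≈ 0.277 meV.

0.277 meV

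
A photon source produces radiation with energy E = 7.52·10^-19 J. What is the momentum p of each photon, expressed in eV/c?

Use c = 2.99792458·10^8 m/s, 1 eV = 1.602176634·10^-19 J.
The photon relation is p = E/c, giving p = 2.508·10^-27 kg·m/s.
Converting to eV/c: p = 4.694 eV/c ≈ 4.69 eV/c.

4.69 eV/c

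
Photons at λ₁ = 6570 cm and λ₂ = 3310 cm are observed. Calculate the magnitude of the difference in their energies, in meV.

1.86·10^-5 meV

Using E = hc/λ: E₁ = 3.024·10^-27 J, E₂ = 6.001·10^-27 J.
|ΔE| = |3.024·10^-27 − 6.001·10^-27| = 2.98·10^-27 J = 1.86·10^-5 meV.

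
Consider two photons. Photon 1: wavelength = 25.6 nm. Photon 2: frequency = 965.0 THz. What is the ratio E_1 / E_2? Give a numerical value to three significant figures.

12.1

E_1 = 7.760e-18 J (from wavelength = 25.6 nm, via E = hc/λ).
E_2 = 6.394e-19 J (from frequency = 965.0 THz, via E = hf).
Ratio = 7.760e-18 / 6.394e-19 = 12.1.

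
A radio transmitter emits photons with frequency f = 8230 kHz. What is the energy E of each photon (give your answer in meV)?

Use h = 6.62607015e-34 J·s, 1 eV = 1.602176634e-19 J.
Convert to SI: f = 8230 kHz = 8.23e6 Hz.
For a photon E = hf, so E = 5.453e-27 J.
Converting to meV: E = 3.404e-5 meV ≈ 3.40e-5 meV.

3.40e-5 meV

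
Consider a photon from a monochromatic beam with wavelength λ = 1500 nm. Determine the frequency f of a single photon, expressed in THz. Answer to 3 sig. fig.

Convert to SI: λ = 1500 nm = 1.5e-6 m.
The photon relation is f = c/λ, giving f = 1.999e14 Hz.
Converting to THz: f = 199.9 THz ≈ 200 THz.

200 THz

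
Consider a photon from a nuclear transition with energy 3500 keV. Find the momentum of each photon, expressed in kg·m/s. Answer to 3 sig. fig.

1.87·10^-21 kg·m/s

(c = 2.99792458·10^8 m/s, 1 eV = 1.602176634·10^-19 J.)
First convert: E = 3500 keV = 5.6076·10^-13 J.
For a photon p = E/c, so p = 1.871·10^-21 kg·m/s.
So p ≈ 1.87·10^-21 kg·m/s.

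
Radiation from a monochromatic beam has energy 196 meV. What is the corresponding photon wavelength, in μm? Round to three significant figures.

6.33 μm

Use h = 6.62607015 × 10^-34 J·s, c = 2.99792458 × 10^8 m/s, 1 eV = 1.602176634 × 10^-19 J.
Convert to SI: E = 196 meV = 3.1403 × 10^-20 J.
Apply λ = hc/E: λ = 6.326 × 10^-6 m.
Converting to μm: λ = 6.326 μm ≈ 6.33 μm.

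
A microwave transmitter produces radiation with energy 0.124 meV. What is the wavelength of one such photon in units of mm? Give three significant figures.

10.0 mm

In SI units: E = 0.124 meV = 1.9867e-23 J.
The photon relation is λ = hc/E, giving λ = 0.009999 m.
Converting to mm: λ = 9.999 mm ≈ 10.0 mm.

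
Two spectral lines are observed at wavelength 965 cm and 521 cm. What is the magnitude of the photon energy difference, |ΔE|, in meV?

1.09e-4 meV

Using E = hc/λ: E₁ = 2.058e-26 J, E₂ = 3.813e-26 J.
|ΔE| = |2.058e-26 − 3.813e-26| = 1.75e-26 J = 1.09e-4 meV.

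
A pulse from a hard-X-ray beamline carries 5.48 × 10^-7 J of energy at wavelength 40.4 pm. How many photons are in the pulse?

1.11 × 10^8 photons

Per-photon energy: E = 4.917 × 10^-15 J (from wavelength = 40.4 pm).
N = E_total / E_photon = 5.48 × 10^-7 J / 4.917 × 10^-15 J = 1.11 × 10^8.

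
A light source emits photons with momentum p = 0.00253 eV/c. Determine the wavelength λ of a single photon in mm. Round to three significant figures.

In SI units: p = 0.00253 eV/c = 1.3521 × 10^-30 kg·m/s.
Apply λ = h/p: λ = 4.901 × 10^-4 m.
Converting to mm: λ = 0.4901 mm ≈ 0.490 mm.

0.490 mm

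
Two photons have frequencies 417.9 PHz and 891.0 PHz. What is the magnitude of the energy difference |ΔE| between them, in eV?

Using E = hf: E₁ = 2.7690·10^-16 J, E₂ = 5.9038·10^-16 J.
|ΔE| = |2.7690·10^-16 − 5.9038·10^-16| = 3.13·10^-16 J = 1960 eV.

1960 eV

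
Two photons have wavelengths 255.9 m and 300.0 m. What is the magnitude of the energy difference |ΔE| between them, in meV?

7.12e-7 meV

Using E = hc/λ: E₁ = 7.7626e-28 J, E₂ = 6.6215e-28 J.
|ΔE| = |7.7626e-28 − 6.6215e-28| = 1.14e-28 J = 7.12e-7 meV.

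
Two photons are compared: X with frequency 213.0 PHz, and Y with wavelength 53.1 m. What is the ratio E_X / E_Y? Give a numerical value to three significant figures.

3.77·10^10

E_X = 1.411·10^-16 J (from frequency = 213.0 PHz, via E = hf).
E_Y = 3.741·10^-27 J (from wavelength = 53.1 m, via E = hc/λ).
Ratio = 1.411·10^-16 / 3.741·10^-27 = 3.77·10^10.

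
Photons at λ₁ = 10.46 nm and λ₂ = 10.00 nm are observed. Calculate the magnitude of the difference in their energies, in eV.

Using E = hc/λ: E₁ = 1.8991e-17 J, E₂ = 1.9864e-17 J.
|ΔE| = |1.8991e-17 − 1.9864e-17| = 8.74e-19 J = 5.45 eV.

5.45 eV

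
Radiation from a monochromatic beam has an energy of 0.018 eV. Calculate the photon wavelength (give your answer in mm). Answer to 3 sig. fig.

Take h = 6.62607015e-34 J·s, c = 2.99792458e8 m/s, 1 eV = 1.602176634e-19 J.
In SI units: E = 0.018 eV = 2.8839e-21 J.
For a photon λ = hc/E, so λ = 6.888e-5 m.
Converting to mm: λ = 0.06888 mm ≈ 0.0689 mm.

0.0689 mm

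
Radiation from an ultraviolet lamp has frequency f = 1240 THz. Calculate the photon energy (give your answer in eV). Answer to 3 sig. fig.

5.13 eV

Convert to SI: f = 1240 THz = 1.24 × 10^15 Hz.
Apply E = hf: E = 8.216 × 10^-19 J.
Converting to eV: E = 5.128 eV ≈ 5.13 eV.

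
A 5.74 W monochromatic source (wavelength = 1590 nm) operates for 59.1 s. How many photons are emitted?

Total energy: E_total = P·t = 5.74 × 59.1 = 339.2 J.
Per-photon energy: E = 1.249 × 10^-19 J.
N = E_total / E_photon = 2.72 × 10^21.

2.72 × 10^21 photons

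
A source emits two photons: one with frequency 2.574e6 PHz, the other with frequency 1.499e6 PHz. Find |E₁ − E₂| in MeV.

4.45 MeV

Using E = hf: E₁ = 1.7056e-12 J, E₂ = 9.9325e-13 J.
|ΔE| = |1.7056e-12 − 9.9325e-13| = 7.12e-13 J = 4.45 MeV.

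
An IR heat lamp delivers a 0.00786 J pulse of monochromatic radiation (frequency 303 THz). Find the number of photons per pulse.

Per-photon energy: E = 2.008 × 10^-19 J (from frequency = 303 THz).
N = E_total / E_photon = 0.00786 J / 2.008 × 10^-19 J = 3.91 × 10^16.

3.91 × 10^16 photons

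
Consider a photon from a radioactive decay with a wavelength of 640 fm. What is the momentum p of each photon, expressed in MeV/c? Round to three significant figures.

1.94 MeV/c

Use h = 6.62607015e-34 J·s, c = 2.99792458e8 m/s, 1 eV = 1.602176634e-19 J.
In SI units: λ = 640 fm = 6.4e-13 m.
For a photon p = h/λ, so p = 1.035e-21 kg·m/s.
Converting to MeV/c: p = 1.937 MeV/c ≈ 1.94 MeV/c.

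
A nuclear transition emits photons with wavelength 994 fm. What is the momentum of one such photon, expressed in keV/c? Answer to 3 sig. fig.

1250 keV/c

In SI units: λ = 994 fm = 9.94 × 10^-13 m.
Since p = h/λ for a photon, p = 6.666 × 10^-22 kg·m/s.
Converting to keV/c: p = 1247 keV/c ≈ 1250 keV/c.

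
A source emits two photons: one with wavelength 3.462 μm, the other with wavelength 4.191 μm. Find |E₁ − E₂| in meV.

Using E = hc/λ: E₁ = 5.7379e-20 J, E₂ = 4.7398e-20 J.
|ΔE| = |5.7379e-20 − 4.7398e-20| = 9.98e-21 J = 62.3 meV.

62.3 meV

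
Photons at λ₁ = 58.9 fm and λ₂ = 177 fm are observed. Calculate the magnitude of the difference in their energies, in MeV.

14.0 MeV

Using E = hc/λ: E₁ = 3.373e-12 J, E₂ = 1.122e-12 J.
|ΔE| = |3.373e-12 − 1.122e-12| = 2.25e-12 J = 14.0 MeV.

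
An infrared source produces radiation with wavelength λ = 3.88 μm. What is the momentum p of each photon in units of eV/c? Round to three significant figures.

In SI units: λ = 3.88 μm = 3.88·10^-6 m.
The photon relation is p = h/λ, giving p = 1.708·10^-28 kg·m/s.
Converting to eV/c: p = 0.3195 eV/c ≈ 0.320 eV/c.

0.320 eV/c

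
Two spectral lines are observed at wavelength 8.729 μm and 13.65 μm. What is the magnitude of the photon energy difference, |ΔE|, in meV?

51.2 meV

Using E = hc/λ: E₁ = 2.2757·10^-20 J, E₂ = 1.4553·10^-20 J.
|ΔE| = |2.2757·10^-20 − 1.4553·10^-20| = 8.20·10^-21 J = 51.2 meV.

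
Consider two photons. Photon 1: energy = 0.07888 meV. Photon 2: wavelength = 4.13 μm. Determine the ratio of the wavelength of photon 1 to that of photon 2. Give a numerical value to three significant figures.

λ_1 = 0.01572 m (from energy = 0.07888 meV, via λ = hc/E).
λ_2 = 4.130e-6 m (from wavelength = 4.13 μm, via λ given directly).
Ratio = 0.01572 / 4.130e-6 = 3810.

3810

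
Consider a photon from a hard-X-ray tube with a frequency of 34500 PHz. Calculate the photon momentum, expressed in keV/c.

143 keV/c

Take h = 6.62607015 × 10^-34 J·s, c = 2.99792458 × 10^8 m/s, 1 eV = 1.602176634 × 10^-19 J.
In SI units: f = 34500 PHz = 3.45 × 10^19 Hz.
For a photon p = hf/c, so p = 7.625 × 10^-23 kg·m/s.
Converting to keV/c: p = 142.7 keV/c ≈ 143 keV/c.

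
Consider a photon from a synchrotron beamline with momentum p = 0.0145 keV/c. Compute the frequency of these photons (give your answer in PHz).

3.51 PHz

Convert to SI: p = 0.0145 keV/c = 7.7492e-27 kg·m/s.
For a photon f = pc/h, so f = 3.506e15 Hz.
Converting to PHz: f = 3.506 PHz ≈ 3.51 PHz.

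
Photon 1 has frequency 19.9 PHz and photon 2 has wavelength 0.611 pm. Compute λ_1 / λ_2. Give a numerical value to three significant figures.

2.47 × 10^4

λ_1 = 1.506 × 10^-8 m (from frequency = 19.9 PHz, via λ = c/f).
λ_2 = 6.110 × 10^-13 m (from wavelength = 0.611 pm, via λ given directly).
Ratio = 1.506 × 10^-8 / 6.110 × 10^-13 = 2.47 × 10^4.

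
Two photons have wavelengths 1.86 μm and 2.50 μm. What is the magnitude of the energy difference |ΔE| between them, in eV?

Using E = hc/λ: E₁ = 1.068 × 10^-19 J, E₂ = 7.946 × 10^-20 J.
|ΔE| = |1.068 × 10^-19 − 7.946 × 10^-20| = 2.73 × 10^-20 J = 0.171 eV.

0.171 eV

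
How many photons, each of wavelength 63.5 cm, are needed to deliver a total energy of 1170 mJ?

Per-photon energy: E = 3.128·10^-25 J (from wavelength = 63.5 cm).
N = E_total / E_photon = 1.17 J / 3.128·10^-25 J = 3.74·10^24.

3.74·10^24 photons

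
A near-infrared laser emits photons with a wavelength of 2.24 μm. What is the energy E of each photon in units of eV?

0.554 eV

In SI units: λ = 2.24 μm = 2.24e-6 m.
For a photon E = hc/λ, so E = 8.868e-20 J.
Converting to eV: E = 0.5535 eV ≈ 0.554 eV.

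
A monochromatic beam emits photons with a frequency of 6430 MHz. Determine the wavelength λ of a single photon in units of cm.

4.66 cm

Use c = 2.99792458·10^8 m/s.
Convert to SI: f = 6430 MHz = 6.43·10^9 Hz.
For a photon λ = c/f, so λ = 0.04662 m.
Converting to cm: λ = 4.662 cm ≈ 4.66 cm.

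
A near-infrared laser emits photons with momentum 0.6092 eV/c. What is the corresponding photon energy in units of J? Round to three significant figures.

9.76e-20 J

Use c = 2.99792458e8 m/s, 1 eV = 1.602176634e-19 J.
Convert to SI: p = 0.6092 eV/c = 3.2557e-28 kg·m/s.
For a photon E = pc, so E = 9.760e-20 J.
So E ≈ 9.76e-20 J.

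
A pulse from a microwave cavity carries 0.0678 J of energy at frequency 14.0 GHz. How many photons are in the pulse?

Per-photon energy: E = 9.276 × 10^-24 J (from frequency = 14.0 GHz).
N = E_total / E_photon = 0.0678 J / 9.276 × 10^-24 J = 7.31 × 10^21.

7.31 × 10^21 photons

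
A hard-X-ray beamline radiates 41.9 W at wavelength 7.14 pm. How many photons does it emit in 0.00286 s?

4.31e12 photons

Total energy: E_total = P·t = 41.9 × 0.00286 = 0.1198 J.
Per-photon energy: E = 2.782e-14 J.
N = E_total / E_photon = 4.31e12.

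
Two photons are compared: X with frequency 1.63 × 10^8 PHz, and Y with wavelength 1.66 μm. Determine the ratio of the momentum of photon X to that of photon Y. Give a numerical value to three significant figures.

9.03 × 10^8

p_X = 3.603 × 10^-19 kg·m/s (from frequency = 1.63 × 10^8 PHz, via p = hf/c).
p_Y = 3.992 × 10^-28 kg·m/s (from wavelength = 1.66 μm, via p = h/λ).
Ratio = 3.603 × 10^-19 / 3.992 × 10^-28 = 9.03 × 10^8.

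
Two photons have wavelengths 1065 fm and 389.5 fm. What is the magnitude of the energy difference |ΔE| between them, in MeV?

Using E = hc/λ: E₁ = 1.8652·10^-13 J, E₂ = 5.1000·10^-13 J.
|ΔE| = |1.8652·10^-13 − 5.1000·10^-13| = 3.23·10^-13 J = 2.02 MeV.

2.02 MeV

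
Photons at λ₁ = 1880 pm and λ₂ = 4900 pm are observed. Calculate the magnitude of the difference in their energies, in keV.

0.406 keV

Using E = hc/λ: E₁ = 1.057 × 10^-16 J, E₂ = 4.054 × 10^-17 J.
|ΔE| = |1.057 × 10^-16 − 4.054 × 10^-17| = 6.51 × 10^-17 J = 0.406 keV.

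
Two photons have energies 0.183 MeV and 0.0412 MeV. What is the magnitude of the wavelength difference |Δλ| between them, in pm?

Using λ = hc/E: λ₁ = 6.775 × 10^-12 m, λ₂ = 3.009 × 10^-11 m.
|Δλ| = |6.775 × 10^-12 − 3.009 × 10^-11| = 2.33 × 10^-11 m = 23.3 pm.

23.3 pm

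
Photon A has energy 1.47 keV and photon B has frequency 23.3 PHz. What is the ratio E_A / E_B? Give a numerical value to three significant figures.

E_A = 2.355e-16 J (from energy = 1.47 keV, via E given directly).
E_B = 1.544e-17 J (from frequency = 23.3 PHz, via E = hf).
Ratio = 2.355e-16 / 1.544e-17 = 15.3.

15.3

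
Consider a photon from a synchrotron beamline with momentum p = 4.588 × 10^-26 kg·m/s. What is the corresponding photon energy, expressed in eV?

Since E = pc for a photon, E = 1.375 × 10^-17 J.
Converting to eV: E = 85.85 eV ≈ 85.8 eV.

85.8 eV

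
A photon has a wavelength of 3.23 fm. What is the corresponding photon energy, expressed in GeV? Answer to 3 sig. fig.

0.384 GeV

Take h = 6.62607015e-34 J·s, c = 2.99792458e8 m/s, 1 eV = 1.602176634e-19 J.
In SI units: λ = 3.23 fm = 3.23e-15 m.
The photon relation is E = hc/λ, giving E = 6.150e-11 J.
Converting to GeV: E = 0.3839 GeV ≈ 0.384 GeV.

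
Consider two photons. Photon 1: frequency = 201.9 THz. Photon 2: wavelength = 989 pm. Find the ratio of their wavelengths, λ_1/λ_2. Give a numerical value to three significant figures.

λ_1 = 1.485 × 10^-6 m (from frequency = 201.9 THz, via λ = c/f).
λ_2 = 9.890 × 10^-10 m (from wavelength = 989 pm, via λ given directly).
Ratio = 1.485 × 10^-6 / 9.890 × 10^-10 = 1500.

1500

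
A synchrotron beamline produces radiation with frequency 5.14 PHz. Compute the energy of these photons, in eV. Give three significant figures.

Take h = 6.62607015e-34 J·s, 1 eV = 1.602176634e-19 J.
First convert: f = 5.14 PHz = 5.14e15 Hz.
Apply E = hf: E = 3.406e-18 J.
Converting to eV: E = 21.26 eV ≈ 21.3 eV.

21.3 eV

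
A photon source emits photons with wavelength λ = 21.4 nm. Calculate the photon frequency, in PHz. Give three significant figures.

14.0 PHz

(c = 2.99792458e8 m/s.)
Convert to SI: λ = 21.4 nm = 2.14e-8 m.
Apply f = c/λ: f = 1.401e16 Hz.
Converting to PHz: f = 14.01 PHz ≈ 14.0 PHz.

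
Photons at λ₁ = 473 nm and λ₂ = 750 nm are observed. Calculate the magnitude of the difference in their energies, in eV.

Using E = hc/λ: E₁ = 4.200e-19 J, E₂ = 2.649e-19 J.
|ΔE| = |4.200e-19 − 2.649e-19| = 1.55e-19 J = 0.968 eV.

0.968 eV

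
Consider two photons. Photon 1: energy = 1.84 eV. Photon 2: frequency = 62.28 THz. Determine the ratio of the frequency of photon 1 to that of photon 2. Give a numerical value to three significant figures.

f_1 = 4.449e14 Hz (from energy = 1.84 eV, via f = E/h).
f_2 = 6.228e13 Hz (from frequency = 62.28 THz, via f given directly).
Ratio = 4.449e14 / 6.228e13 = 7.14.

7.14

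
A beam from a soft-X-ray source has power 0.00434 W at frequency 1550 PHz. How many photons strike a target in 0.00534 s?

2.26e10 photons

Total energy: E_total = P·t = 0.00434 × 0.00534 = 2.318e-5 J.
Per-photon energy: E = 1.027e-15 J.
N = E_total / E_photon = 2.26e10.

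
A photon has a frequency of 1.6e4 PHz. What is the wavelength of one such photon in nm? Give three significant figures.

Convert to SI: f = 1.6e4 PHz = 1.6e19 Hz.
Apply λ = c/f: λ = 1.874e-11 m.
Converting to nm: λ = 0.01874 nm ≈ 0.0187 nm.

0.0187 nm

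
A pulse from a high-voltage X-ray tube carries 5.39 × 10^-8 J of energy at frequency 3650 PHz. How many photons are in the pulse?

2.23 × 10^7 photons

Per-photon energy: E = 2.419 × 10^-15 J (from frequency = 3650 PHz).
N = E_total / E_photon = 5.39 × 10^-8 J / 2.419 × 10^-15 J = 2.23 × 10^7.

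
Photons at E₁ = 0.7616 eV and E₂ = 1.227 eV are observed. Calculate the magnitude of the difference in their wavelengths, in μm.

Using λ = hc/E: λ₁ = 1.6279 × 10^-6 m, λ₂ = 1.0105 × 10^-6 m.
|Δλ| = |1.6279 × 10^-6 − 1.0105 × 10^-6| = 6.17 × 10^-7 m = 0.617 μm.

0.617 μm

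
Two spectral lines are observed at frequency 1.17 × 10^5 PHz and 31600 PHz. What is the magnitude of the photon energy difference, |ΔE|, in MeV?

Using E = hf: E₁ = 7.753 × 10^-14 J, E₂ = 2.094 × 10^-14 J.
|ΔE| = |7.753 × 10^-14 − 2.094 × 10^-14| = 5.66 × 10^-14 J = 0.353 MeV.

0.353 MeV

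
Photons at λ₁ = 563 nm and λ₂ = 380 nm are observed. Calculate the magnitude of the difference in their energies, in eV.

Using E = hc/λ: E₁ = 3.528e-19 J, E₂ = 5.227e-19 J.
|ΔE| = |3.528e-19 − 5.227e-19| = 1.70e-19 J = 1.06 eV.

1.06 eV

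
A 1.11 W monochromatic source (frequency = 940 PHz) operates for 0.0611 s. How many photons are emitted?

Total energy: E_total = P·t = 1.11 × 0.0611 = 0.06782 J.
Per-photon energy: E = 6.229e-16 J.
N = E_total / E_photon = 1.09e14.

1.09e14 photons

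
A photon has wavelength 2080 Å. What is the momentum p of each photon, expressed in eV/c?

5.96 eV/c

(h = 6.62607015e-34 J·s, c = 2.99792458e8 m/s, 1 eV = 1.602176634e-19 J.)
In SI units: λ = 2080 Å = 2.08e-7 m.
The photon relation is p = h/λ, giving p = 3.186e-27 kg·m/s.
Converting to eV/c: p = 5.961 eV/c ≈ 5.96 eV/c.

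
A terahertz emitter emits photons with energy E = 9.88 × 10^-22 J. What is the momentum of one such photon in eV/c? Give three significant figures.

6.17 × 10^-3 eV/c

(c = 2.99792458 × 10^8 m/s, 1 eV = 1.602176634 × 10^-19 J.)
For a photon p = E/c, so p = 3.296 × 10^-30 kg·m/s.
Converting to eV/c: p = 0.006167 eV/c ≈ 6.17 × 10^-3 eV/c.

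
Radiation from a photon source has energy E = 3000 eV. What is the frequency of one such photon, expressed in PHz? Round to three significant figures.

Take h = 6.62607015 × 10^-34 J·s, 1 eV = 1.602176634 × 10^-19 J.
In SI units: E = 3000 eV = 4.8065 × 10^-16 J.
Apply f = E/h: f = 7.254 × 10^17 Hz.
Converting to PHz: f = 725.4 PHz ≈ 725 PHz.

725 PHz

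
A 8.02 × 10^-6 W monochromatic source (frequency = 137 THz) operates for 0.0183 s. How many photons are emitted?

Total energy: E_total = P·t = 8.02 × 10^-6 × 0.0183 = 1.468 × 10^-7 J.
Per-photon energy: E = 9.078 × 10^-20 J.
N = E_total / E_photon = 1.62 × 10^12.

1.62 × 10^12 photons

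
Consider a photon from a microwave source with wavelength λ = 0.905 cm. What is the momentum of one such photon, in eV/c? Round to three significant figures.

1.37·10^-4 eV/c

Convert to SI: λ = 0.905 cm = 0.00905 m.
Apply p = h/λ: p = 7.322·10^-32 kg·m/s.
Converting to eV/c: p = 1.370·10^-4 eV/c ≈ 1.37·10^-4 eV/c.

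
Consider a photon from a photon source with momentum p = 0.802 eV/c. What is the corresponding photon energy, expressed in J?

1.28 × 10^-19 J

Use c = 2.99792458 × 10^8 m/s, 1 eV = 1.602176634 × 10^-19 J.
First convert: p = 0.802 eV/c = 4.2861 × 10^-28 kg·m/s.
The photon relation is E = pc, giving E = 1.285 × 10^-19 J.
So E ≈ 1.28 × 10^-19 J.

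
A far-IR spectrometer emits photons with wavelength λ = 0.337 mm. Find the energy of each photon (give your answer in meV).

Convert to SI: λ = 0.337 mm = 3.37 × 10^-4 m.
The photon relation is E = hc/λ, giving E = 5.894 × 10^-22 J.
Converting to meV: E = 3.679 meV ≈ 3.68 meV.

3.68 meV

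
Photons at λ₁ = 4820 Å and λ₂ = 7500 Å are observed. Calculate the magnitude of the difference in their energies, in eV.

0.919 eV

Using E = hc/λ: E₁ = 4.121e-19 J, E₂ = 2.649e-19 J.
|ΔE| = |4.121e-19 − 2.649e-19| = 1.47e-19 J = 0.919 eV.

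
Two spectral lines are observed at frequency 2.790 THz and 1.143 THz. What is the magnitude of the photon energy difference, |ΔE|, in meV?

6.81 meV

Using E = hf: E₁ = 1.8487e-21 J, E₂ = 7.5736e-22 J.
|ΔE| = |1.8487e-21 − 7.5736e-22| = 1.09e-21 J = 6.81 meV.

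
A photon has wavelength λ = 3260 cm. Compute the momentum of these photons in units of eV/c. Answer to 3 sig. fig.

3.80·10^-8 eV/c

Convert to SI: λ = 3260 cm = 32.6 m.
For a photon p = h/λ, so p = 2.033·10^-35 kg·m/s.
Converting to eV/c: p = 3.803·10^-8 eV/c ≈ 3.80·10^-8 eV/c.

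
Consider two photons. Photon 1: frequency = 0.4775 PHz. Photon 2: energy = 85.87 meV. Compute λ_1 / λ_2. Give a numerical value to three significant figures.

0.0435

λ_1 = 6.278e-7 m (from frequency = 0.4775 PHz, via λ = c/f).
λ_2 = 1.444e-5 m (from energy = 85.87 meV, via λ = hc/E).
Ratio = 6.278e-7 / 1.444e-5 = 0.0435.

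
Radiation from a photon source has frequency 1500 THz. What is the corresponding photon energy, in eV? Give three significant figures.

6.20 eV

In SI units: f = 1500 THz = 1.5·10^15 Hz.
For a photon E = hf, so E = 9.939·10^-19 J.
Converting to eV: E = 6.204 eV ≈ 6.20 eV.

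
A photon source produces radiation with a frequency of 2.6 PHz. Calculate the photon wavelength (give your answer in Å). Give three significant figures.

Take c = 2.99792458 × 10^8 m/s.
Convert to SI: f = 2.6 PHz = 2.6 × 10^15 Hz.
For a photon λ = c/f, so λ = 1.153 × 10^-7 m.
Converting to Å: λ = 1153 Å ≈ 1150 Å.

1150 Å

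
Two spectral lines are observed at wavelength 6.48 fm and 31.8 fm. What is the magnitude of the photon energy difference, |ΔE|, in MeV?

Using E = hc/λ: E₁ = 3.066 × 10^-11 J, E₂ = 6.247 × 10^-12 J.
|ΔE| = |3.066 × 10^-11 − 6.247 × 10^-12| = 2.44 × 10^-11 J = 152 MeV.

152 MeV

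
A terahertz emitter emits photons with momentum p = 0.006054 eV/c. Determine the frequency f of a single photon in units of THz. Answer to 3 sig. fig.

(h = 6.62607015 × 10^-34 J·s, c = 2.99792458 × 10^8 m/s, 1 eV = 1.602176634 × 10^-19 J.)
First convert: p = 0.006054 eV/c = 3.2354 × 10^-30 kg·m/s.
The photon relation is f = pc/h, giving f = 1.464 × 10^12 Hz.
Converting to THz: f = 1.464 THz ≈ 1.46 THz.

1.46 THz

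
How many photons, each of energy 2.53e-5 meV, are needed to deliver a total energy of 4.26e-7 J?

1.05e20 photons

Per-photon energy: E = 4.054e-27 J (from energy = 2.53e-5 meV).
N = E_total / E_photon = 4.26e-7 J / 4.054e-27 J = 1.05e20.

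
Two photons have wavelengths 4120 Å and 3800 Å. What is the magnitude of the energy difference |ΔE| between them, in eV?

0.253 eV

Using E = hc/λ: E₁ = 4.821·10^-19 J, E₂ = 5.227·10^-19 J.
|ΔE| = |4.821·10^-19 − 5.227·10^-19| = 4.06·10^-20 J = 0.253 eV.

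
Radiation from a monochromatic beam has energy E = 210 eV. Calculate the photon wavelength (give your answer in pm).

5900 pm

Take h = 6.62607015 × 10^-34 J·s, c = 2.99792458 × 10^8 m/s, 1 eV = 1.602176634 × 10^-19 J.
In SI units: E = 210 eV = 3.3646 × 10^-17 J.
The photon relation is λ = hc/E, giving λ = 5.904 × 10^-9 m.
Converting to pm: λ = 5904 pm ≈ 5900 pm.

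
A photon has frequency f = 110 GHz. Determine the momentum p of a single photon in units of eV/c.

4.55e-4 eV/c

Use h = 6.62607015e-34 J·s, c = 2.99792458e8 m/s, 1 eV = 1.602176634e-19 J.
First convert: f = 110 GHz = 1.10e11 Hz.
For a photon p = hf/c, so p = 2.431e-31 kg·m/s.
Converting to eV/c: p = 4.549e-4 eV/c ≈ 4.55e-4 eV/c.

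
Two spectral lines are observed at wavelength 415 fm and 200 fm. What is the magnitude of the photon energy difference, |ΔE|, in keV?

3210 keV

Using E = hc/λ: E₁ = 4.787e-13 J, E₂ = 9.932e-13 J.
|ΔE| = |4.787e-13 − 9.932e-13| = 5.15e-13 J = 3210 keV.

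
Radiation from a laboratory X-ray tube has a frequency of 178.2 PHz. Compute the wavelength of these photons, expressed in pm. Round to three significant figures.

1680 pm

In SI units: f = 178.2 PHz = 1.782·10^17 Hz.
The photon relation is λ = c/f, giving λ = 1.682·10^-9 m.
Converting to pm: λ = 1682 pm ≈ 1680 pm.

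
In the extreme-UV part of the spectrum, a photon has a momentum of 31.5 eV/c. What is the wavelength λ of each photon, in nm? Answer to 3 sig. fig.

39.4 nm

In SI units: p = 31.5 eV/c = 1.6835e-26 kg·m/s.
The photon relation is λ = h/p, giving λ = 3.936e-8 m.
Converting to nm: λ = 39.36 nm ≈ 39.4 nm.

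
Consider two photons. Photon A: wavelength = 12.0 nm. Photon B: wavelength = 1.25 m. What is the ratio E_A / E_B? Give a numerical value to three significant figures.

E_A = 1.655 × 10^-17 J (from wavelength = 12.0 nm, via E = hc/λ).
E_B = 1.589 × 10^-25 J (from wavelength = 1.25 m, via E = hc/λ).
Ratio = 1.655 × 10^-17 / 1.589 × 10^-25 = 1.04 × 10^8.

1.04 × 10^8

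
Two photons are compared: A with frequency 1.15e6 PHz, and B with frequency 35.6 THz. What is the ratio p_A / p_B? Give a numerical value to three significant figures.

p_A = 2.542e-21 kg·m/s (from frequency = 1.15e6 PHz, via p = hf/c).
p_B = 7.868e-29 kg·m/s (from frequency = 35.6 THz, via p = hf/c).
Ratio = 2.542e-21 / 7.868e-29 = 3.23e7.

3.23e7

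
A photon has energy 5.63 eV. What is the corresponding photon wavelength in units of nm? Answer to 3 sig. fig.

Convert to SI: E = 5.63 eV = 9.0203e-19 J.
Apply λ = hc/E: λ = 2.202e-7 m.
Converting to nm: λ = 220.2 nm ≈ 220 nm.

220 nm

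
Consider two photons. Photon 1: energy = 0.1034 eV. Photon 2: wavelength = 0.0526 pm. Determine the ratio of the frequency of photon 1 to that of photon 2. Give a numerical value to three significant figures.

f_1 = 2.500 × 10^13 Hz (from energy = 0.1034 eV, via f = E/h).
f_2 = 5.699 × 10^21 Hz (from wavelength = 0.0526 pm, via f = c/λ).
Ratio = 2.500 × 10^13 / 5.699 × 10^21 = 4.39 × 10^-9.

4.39 × 10^-9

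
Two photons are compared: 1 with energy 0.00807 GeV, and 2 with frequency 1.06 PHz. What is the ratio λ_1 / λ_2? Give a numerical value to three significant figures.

λ_1 = 1.536e-13 m (from energy = 0.00807 GeV, via λ = hc/E).
λ_2 = 2.828e-7 m (from frequency = 1.06 PHz, via λ = c/f).
Ratio = 1.536e-13 / 2.828e-7 = 5.43e-7.

5.43e-7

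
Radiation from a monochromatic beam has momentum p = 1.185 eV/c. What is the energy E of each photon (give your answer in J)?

1.90 × 10^-19 J

Convert to SI: p = 1.185 eV/c = 6.3330 × 10^-28 kg·m/s.
The photon relation is E = pc, giving E = 1.899 × 10^-19 J.
So E ≈ 1.90 × 10^-19 J.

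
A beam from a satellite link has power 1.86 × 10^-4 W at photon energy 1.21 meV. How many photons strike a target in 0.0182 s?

1.75 × 10^16 photons

Total energy: E_total = P·t = 1.86 × 10^-4 × 0.0182 = 3.385 × 10^-6 J.
Per-photon energy: E = 1.939 × 10^-22 J.
N = E_total / E_photon = 1.75 × 10^16.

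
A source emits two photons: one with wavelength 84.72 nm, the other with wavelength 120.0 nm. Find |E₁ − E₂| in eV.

4.30 eV

Using E = hc/λ: E₁ = 2.3447 × 10^-18 J, E₂ = 1.6554 × 10^-18 J.
|ΔE| = |2.3447 × 10^-18 − 1.6554 × 10^-18| = 6.89 × 10^-19 J = 4.30 eV.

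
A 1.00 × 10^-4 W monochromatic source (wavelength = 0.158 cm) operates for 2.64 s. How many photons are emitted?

2.10 × 10^18 photons

Total energy: E_total = P·t = 1.00 × 10^-4 × 2.64 = 2.640 × 10^-4 J.
Per-photon energy: E = 1.257 × 10^-22 J.
N = E_total / E_photon = 2.10 × 10^18.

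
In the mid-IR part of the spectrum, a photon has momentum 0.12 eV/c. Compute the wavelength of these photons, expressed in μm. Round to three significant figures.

10.3 μm

In SI units: p = 0.12 eV/c = 6.4131e-29 kg·m/s.
Since λ = h/p for a photon, λ = 1.033e-5 m.
Converting to μm: λ = 10.33 μm ≈ 10.3 μm.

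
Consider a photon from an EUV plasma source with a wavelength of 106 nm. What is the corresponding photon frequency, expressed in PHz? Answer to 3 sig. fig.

2.83 PHz

Use c = 2.99792458e8 m/s.
Convert to SI: λ = 106 nm = 1.06e-7 m.
The photon relation is f = c/λ, giving f = 2.828e15 Hz.
Converting to PHz: f = 2.828 PHz ≈ 2.83 PHz.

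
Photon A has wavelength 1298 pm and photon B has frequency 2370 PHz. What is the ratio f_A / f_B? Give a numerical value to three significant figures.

0.0975

f_A = 2.310e17 Hz (from wavelength = 1298 pm, via f = c/λ).
f_B = 2.370e18 Hz (from frequency = 2370 PHz, via f given directly).
Ratio = 2.310e17 / 2.370e18 = 0.0975.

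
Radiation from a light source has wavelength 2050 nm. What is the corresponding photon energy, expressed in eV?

0.605 eV

In SI units: λ = 2050 nm = 2.05 × 10^-6 m.
For a photon E = hc/λ, so E = 9.690 × 10^-20 J.
Converting to eV: E = 0.6048 eV ≈ 0.605 eV.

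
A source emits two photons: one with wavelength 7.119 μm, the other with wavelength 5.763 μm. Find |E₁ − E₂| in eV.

0.0410 eV

Using E = hc/λ: E₁ = 2.7903e-20 J, E₂ = 3.4469e-20 J.
|ΔE| = |2.7903e-20 − 3.4469e-20| = 6.57e-21 J = 0.0410 eV.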